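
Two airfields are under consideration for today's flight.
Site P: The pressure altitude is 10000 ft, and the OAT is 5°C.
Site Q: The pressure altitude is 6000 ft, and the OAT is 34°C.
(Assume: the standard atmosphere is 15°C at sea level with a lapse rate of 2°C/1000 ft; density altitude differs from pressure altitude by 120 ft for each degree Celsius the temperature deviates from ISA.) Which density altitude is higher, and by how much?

Site P by 1480 ft

Site P: ISA temp = -5°C, deviation +10°C, DA = 10000 + 120 × 10 = 11200 ft.
Site Q: ISA temp = 3°C, deviation +31°C, DA = 6000 + 120 × 31 = 9720 ft.
Site P is higher by 11200 − 9720 = 1480 ft.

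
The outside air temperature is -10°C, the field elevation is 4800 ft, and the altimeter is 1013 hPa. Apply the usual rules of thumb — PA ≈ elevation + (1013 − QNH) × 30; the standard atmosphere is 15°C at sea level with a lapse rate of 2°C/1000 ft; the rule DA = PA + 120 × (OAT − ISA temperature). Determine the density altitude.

2952 ft

Pressure altitude = 4800 + (1013 − 1013) × 30 = 4800 + (0) = 4800 ft.
ISA temperature at 4800 ft = 15 − 2 × (4800/1000) = 5.4°C.
ISA deviation = -10 − 5.4 = -15.4°C.
Density altitude = 4800 + 120 × (-15.4) = 2952 ft.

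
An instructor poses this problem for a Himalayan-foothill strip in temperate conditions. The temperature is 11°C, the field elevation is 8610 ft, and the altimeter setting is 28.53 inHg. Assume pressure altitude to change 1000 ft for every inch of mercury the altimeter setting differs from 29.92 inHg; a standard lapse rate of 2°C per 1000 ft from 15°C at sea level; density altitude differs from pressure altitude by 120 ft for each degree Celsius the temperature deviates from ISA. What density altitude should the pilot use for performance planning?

11920 ft

Pressure altitude = 8610 + (29.92 − 28.53) × 1000 = 8610 + (+1390) = 10000 ft.
ISA temperature at 10000 ft = 15 − 2 × (10000/1000) = -5°C.
ISA deviation = 11 − (-5) = +16°C.
Density altitude = 10000 + 120 × (16) = 11920 ft.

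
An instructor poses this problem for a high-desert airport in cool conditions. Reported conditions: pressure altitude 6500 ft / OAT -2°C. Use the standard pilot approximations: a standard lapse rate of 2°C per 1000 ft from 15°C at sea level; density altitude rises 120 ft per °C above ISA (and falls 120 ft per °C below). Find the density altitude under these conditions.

ISA temperature at 6500 ft = 15 − 2 × (6500/1000) = 2°C.
ISA deviation = -2 − 2 = -4°C.
Density altitude = 6500 + 120 × (-4) = 6500 + (-480) = 6020 ft.

6020 ft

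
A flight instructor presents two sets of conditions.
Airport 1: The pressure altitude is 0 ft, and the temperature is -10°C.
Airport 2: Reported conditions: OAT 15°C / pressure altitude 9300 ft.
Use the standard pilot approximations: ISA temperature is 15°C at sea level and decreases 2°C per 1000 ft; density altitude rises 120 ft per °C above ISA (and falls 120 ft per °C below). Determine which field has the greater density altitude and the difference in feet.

Airport 1: ISA temp = 15°C, deviation -25°C, DA = 0 + 120 × (-25) = -3000 ft.
Airport 2: ISA temp = -3.6°C, deviation +18.6°C, DA = 9300 + 120 × 18.6 = 11532 ft.
Airport 2 is higher by 11532 − (-3000) = 14532 ft.

Airport 2 by 14532 ft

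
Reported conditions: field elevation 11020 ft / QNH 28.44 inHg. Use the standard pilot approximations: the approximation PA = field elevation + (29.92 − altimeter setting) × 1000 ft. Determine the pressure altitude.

12500 ft

Pressure correction = (29.92 − 28.44) × 1000 = +1480 ft.
Pressure altitude = 11020 + (+1480) = 12500 ft.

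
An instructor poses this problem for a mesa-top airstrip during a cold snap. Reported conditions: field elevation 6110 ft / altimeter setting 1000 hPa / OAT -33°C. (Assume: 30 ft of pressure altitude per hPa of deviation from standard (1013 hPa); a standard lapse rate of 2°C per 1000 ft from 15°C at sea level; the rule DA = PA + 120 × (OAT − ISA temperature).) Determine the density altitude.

2300 ft

Pressure altitude = 6110 + (1013 − 1000) × 30 = 6110 + (+390) = 6500 ft.
ISA temperature at 6500 ft = 15 − 2 × (6500/1000) = 2°C.
ISA deviation = -33 − 2 = -35°C.
Density altitude = 6500 + 120 × (-35) = 2300 ft.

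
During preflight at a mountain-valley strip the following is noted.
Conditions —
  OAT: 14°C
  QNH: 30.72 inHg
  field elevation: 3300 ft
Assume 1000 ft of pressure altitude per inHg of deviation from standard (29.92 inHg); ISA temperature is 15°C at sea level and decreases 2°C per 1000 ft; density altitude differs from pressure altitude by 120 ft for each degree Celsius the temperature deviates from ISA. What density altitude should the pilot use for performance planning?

2980 ft

Pressure altitude = 3300 + (29.92 − 30.72) × 1000 = 3300 + (-800) = 2500 ft.
ISA temperature at 2500 ft = 15 − 2 × (2500/1000) = 10°C.
ISA deviation = 14 − 10 = +4°C.
Density altitude = 2500 + 120 × (4) = 2980 ft.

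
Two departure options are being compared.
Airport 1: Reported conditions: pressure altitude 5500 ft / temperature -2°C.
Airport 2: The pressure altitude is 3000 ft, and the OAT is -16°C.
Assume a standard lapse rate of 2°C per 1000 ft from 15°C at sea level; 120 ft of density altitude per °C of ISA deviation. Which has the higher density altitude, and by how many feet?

Airport 1 by 4780 ft

Airport 1: ISA temp = 4°C, deviation -6°C, DA = 5500 + 120 × (-6) = 4780 ft.
Airport 2: ISA temp = 9°C, deviation -25°C, DA = 3000 + 120 × (-25) = 0 ft.
Airport 1 is higher by 4780 − 0 = 4780 ft.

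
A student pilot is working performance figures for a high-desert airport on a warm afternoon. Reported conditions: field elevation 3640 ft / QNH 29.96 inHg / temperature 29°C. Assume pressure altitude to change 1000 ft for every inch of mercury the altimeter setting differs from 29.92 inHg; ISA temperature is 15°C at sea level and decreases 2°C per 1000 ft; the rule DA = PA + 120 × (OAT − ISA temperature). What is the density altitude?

Pressure altitude = 3640 + (29.92 − 29.96) × 1000 = 3640 + (-40) = 3600 ft.
ISA temperature at 3600 ft = 15 − 2 × (3600/1000) = 7.8°C.
ISA deviation = 29 − 7.8 = +21.2°C.
Density altitude = 3600 + 120 × (21.2) = 6144 ft.

6144 ft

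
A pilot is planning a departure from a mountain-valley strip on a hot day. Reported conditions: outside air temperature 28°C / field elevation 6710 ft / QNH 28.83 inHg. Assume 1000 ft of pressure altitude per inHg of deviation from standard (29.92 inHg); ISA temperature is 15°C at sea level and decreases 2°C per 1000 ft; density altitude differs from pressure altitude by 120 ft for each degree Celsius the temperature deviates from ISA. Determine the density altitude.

Pressure altitude = 6710 + (29.92 − 28.83) × 1000 = 6710 + (+1090) = 7800 ft.
ISA temperature at 7800 ft = 15 − 2 × (7800/1000) = -0.6°C.
ISA deviation = 28 − (-0.6) = +28.6°C.
Density altitude = 7800 + 120 × (28.6) = 11232 ft.

11232 ft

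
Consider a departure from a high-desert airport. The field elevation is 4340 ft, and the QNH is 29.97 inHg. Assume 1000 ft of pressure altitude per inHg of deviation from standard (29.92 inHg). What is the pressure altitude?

4290 ft

Pressure correction = (29.92 − 29.97) × 1000 = -50 ft.
Pressure altitude = 4340 + (-50) = 4290 ft.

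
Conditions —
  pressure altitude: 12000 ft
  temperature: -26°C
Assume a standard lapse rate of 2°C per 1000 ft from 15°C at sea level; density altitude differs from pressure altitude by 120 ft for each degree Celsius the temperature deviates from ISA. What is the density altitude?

ISA temperature at 12000 ft = 15 − 2 × (12000/1000) = -9°C.
ISA deviation = -26 − (-9) = -17°C.
Density altitude = 12000 + 120 × (-17) = 12000 + (-2040) = 9960 ft.

9960 ft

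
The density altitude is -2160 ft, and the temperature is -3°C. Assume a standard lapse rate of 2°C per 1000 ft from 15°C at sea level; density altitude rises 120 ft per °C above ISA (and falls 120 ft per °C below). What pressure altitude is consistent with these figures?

DA = PA + 120 × (OAT − (15 − 2·PA/1000)) = PA + 120·OAT − 1800 + 0.24·PA = 1.24·PA + 120·OAT − 1800.
So 1.24·PA = -2160 − 120 × (-3) + 1800 = 0.
PA = 0 / 1.24 = 0 ft.

0 ft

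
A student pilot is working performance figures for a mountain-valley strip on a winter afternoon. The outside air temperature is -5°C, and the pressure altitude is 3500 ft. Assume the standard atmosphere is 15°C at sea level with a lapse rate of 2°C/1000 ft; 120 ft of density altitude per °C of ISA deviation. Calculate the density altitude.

ISA temperature at 3500 ft = 15 − 2 × (3500/1000) = 8°C.
ISA deviation = -5 − 8 = -13°C.
Density altitude = 3500 + 120 × (-13) = 3500 + (-1560) = 1940 ft.

1940 ft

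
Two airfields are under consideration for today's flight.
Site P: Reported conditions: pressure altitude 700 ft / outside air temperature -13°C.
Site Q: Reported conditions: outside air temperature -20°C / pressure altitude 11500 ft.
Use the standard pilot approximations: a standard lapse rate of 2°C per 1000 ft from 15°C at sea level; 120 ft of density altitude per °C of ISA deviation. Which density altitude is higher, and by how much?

Site Q by 12552 ft

Site P: ISA temp = 13.6°C, deviation -26.6°C, DA = 700 + 120 × (-26.6) = -2492 ft.
Site Q: ISA temp = -8°C, deviation -12°C, DA = 11500 + 120 × (-12) = 10060 ft.
Site Q is higher by 10060 − (-2492) = 12552 ft.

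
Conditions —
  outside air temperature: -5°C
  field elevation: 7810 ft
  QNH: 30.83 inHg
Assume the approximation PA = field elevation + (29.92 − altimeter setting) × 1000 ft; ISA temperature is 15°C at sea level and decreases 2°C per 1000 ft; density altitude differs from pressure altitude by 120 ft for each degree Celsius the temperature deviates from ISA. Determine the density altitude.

Pressure altitude = 7810 + (29.92 − 30.83) × 1000 = 7810 + (-910) = 6900 ft.
ISA temperature at 6900 ft = 15 − 2 × (6900/1000) = 1.2°C.
ISA deviation = -5 − 1.2 = -6.2°C.
Density altitude = 6900 + 120 × (-6.2) = 6156 ft.

6156 ft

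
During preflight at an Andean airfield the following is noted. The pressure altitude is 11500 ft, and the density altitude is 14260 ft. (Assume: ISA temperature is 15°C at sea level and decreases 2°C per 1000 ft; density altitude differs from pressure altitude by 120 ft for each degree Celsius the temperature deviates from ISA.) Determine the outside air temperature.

15°C

Density altitude − pressure altitude = 14260 − 11500 = +2760 ft.
At 120 ft/°C that is an ISA deviation of 2760/120 = +23°C.
ISA temperature at 11500 ft = 15 − 2 × (11500/1000) = -8°C.
OAT = ISA + deviation = -8 + (+23) = 15°C.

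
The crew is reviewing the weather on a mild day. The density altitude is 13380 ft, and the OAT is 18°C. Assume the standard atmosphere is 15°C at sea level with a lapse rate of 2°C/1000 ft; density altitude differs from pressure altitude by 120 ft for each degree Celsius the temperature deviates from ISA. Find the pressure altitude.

DA = PA + 120 × (OAT − (15 − 2·PA/1000)) = PA + 120·OAT − 1800 + 0.24·PA = 1.24·PA + 120·OAT − 1800.
So 1.24·PA = 13380 − 120 × 18 + 1800 = 13020.
PA = 13020 / 1.24 = 10500 ft.

10500 ft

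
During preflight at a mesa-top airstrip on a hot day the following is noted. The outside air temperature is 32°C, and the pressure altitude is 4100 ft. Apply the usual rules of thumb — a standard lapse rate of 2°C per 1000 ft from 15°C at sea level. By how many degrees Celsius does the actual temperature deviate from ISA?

ISA temperature at 4100 ft = 15 − 2 × (4100/1000) = 6.8°C.
Deviation = OAT − ISA = 32 − 6.8 = +25.2°C.

ISA+25.2°C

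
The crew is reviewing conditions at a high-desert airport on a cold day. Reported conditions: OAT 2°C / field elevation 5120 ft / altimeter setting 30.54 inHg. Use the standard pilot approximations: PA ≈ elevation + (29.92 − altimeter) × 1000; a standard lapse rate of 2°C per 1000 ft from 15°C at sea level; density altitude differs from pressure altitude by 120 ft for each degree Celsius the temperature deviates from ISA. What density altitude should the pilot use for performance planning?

4020 ft

Pressure altitude = 5120 + (29.92 − 30.54) × 1000 = 5120 + (-620) = 4500 ft.
ISA temperature at 4500 ft = 15 − 2 × (4500/1000) = 6°C.
ISA deviation = 2 − 6 = -4°C.
Density altitude = 4500 + 120 × (-4) = 4020 ft.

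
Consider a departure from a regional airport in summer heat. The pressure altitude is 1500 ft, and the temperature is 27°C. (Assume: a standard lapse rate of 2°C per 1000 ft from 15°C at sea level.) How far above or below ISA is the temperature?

ISA temperature at 1500 ft = 15 − 2 × (1500/1000) = 12°C.
Deviation = OAT − ISA = 27 − 12 = +15°C.

ISA+15°C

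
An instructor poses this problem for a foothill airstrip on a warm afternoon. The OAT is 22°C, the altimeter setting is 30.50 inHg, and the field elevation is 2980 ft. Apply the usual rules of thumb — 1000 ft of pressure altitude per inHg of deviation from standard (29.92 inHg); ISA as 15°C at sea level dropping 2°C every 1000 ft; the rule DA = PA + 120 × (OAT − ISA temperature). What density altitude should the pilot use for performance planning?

Pressure altitude = 2980 + (29.92 − 30.50) × 1000 = 2980 + (-580) = 2400 ft.
ISA temperature at 2400 ft = 15 − 2 × (2400/1000) = 10.2°C.
ISA deviation = 22 − 10.2 = +11.8°C.
Density altitude = 2400 + 120 × (11.8) = 3816 ft.

3816 ft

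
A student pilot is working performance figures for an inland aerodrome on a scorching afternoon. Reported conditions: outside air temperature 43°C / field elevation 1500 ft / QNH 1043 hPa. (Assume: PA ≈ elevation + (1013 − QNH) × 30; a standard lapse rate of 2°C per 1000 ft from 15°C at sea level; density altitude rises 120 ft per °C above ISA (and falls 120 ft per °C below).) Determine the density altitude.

Pressure altitude = 1500 + (1013 − 1043) × 30 = 1500 + (-900) = 600 ft.
ISA temperature at 600 ft = 15 − 2 × (600/1000) = 13.8°C.
ISA deviation = 43 − 13.8 = +29.2°C.
Density altitude = 600 + 120 × (29.2) = 4104 ft.

4104 ft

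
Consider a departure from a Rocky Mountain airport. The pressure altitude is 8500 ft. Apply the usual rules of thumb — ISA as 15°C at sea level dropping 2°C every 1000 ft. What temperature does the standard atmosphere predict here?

-2°C

ISA temperature = 15 − 2 × (8500/1000) = 15 − 17 = -2°C.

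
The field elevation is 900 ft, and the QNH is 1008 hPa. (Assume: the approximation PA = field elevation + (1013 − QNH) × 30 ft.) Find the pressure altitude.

1050 ft

Pressure correction = (1013 − 1008) × 30 = +150 ft.
Pressure altitude = 900 + (+150) = 1050 ft.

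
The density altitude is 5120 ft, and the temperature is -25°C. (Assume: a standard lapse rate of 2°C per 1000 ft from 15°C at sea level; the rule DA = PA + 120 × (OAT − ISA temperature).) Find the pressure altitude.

8000 ft

DA = PA + 120 × (OAT − (15 − 2·PA/1000)) = PA + 120·OAT − 1800 + 0.24·PA = 1.24·PA + 120·OAT − 1800.
So 1.24·PA = 5120 − 120 × (-25) + 1800 = 9920.
PA = 9920 / 1.24 = 8000 ft.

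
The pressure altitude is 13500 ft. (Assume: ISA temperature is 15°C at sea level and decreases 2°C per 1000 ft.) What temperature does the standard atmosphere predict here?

ISA temperature = 15 − 2 × (13500/1000) = 15 − 27 = -12°C.

-12°C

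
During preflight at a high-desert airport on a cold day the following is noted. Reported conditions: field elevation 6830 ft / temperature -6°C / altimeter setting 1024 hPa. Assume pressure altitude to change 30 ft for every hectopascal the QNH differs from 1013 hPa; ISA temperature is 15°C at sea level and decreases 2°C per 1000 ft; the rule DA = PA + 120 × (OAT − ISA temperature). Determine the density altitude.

5540 ft

Pressure altitude = 6830 + (1013 − 1024) × 30 = 6830 + (-330) = 6500 ft.
ISA temperature at 6500 ft = 15 − 2 × (6500/1000) = 2°C.
ISA deviation = -6 − 2 = -8°C.
Density altitude = 6500 + 120 × (-8) = 5540 ft.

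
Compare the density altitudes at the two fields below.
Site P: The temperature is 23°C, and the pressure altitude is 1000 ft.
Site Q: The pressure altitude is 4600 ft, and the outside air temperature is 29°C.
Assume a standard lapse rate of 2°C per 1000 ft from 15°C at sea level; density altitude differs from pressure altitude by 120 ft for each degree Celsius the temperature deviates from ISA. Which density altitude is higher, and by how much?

Site P: ISA temp = 13°C, deviation +10°C, DA = 1000 + 120 × 10 = 2200 ft.
Site Q: ISA temp = 5.8°C, deviation +23.2°C, DA = 4600 + 120 × 23.2 = 7384 ft.
Site Q is higher by 7384 − 2200 = 5184 ft.

Site Q by 5184 ft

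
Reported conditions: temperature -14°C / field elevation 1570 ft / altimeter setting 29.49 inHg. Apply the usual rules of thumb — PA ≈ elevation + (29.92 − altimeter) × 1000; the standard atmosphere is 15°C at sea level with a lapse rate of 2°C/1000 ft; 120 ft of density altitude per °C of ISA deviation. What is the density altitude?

-1000 ft

Pressure altitude = 1570 + (29.92 − 29.49) × 1000 = 1570 + (+430) = 2000 ft.
ISA temperature at 2000 ft = 15 − 2 × (2000/1000) = 11°C.
ISA deviation = -14 − 11 = -25°C.
Density altitude = 2000 + 120 × (-25) = -1000 ft.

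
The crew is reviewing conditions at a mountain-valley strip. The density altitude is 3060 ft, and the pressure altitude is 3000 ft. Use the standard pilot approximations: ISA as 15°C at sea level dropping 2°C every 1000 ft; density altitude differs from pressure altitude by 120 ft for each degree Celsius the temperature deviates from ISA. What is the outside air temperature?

Density altitude − pressure altitude = 3060 − 3000 = +60 ft.
At 120 ft/°C that is an ISA deviation of 60/120 = +0.5°C.
ISA temperature at 3000 ft = 15 − 2 × (3000/1000) = 9°C.
OAT = ISA + deviation = 9 + (+0.5) = 9.5°C.

9.5°C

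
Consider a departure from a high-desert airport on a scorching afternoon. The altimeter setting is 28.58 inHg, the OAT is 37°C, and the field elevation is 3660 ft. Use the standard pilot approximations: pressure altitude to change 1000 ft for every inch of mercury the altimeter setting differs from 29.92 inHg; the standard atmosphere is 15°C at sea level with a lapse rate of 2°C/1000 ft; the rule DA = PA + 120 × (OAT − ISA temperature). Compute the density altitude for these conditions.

8840 ft

Pressure altitude = 3660 + (29.92 − 28.58) × 1000 = 3660 + (+1340) = 5000 ft.
ISA temperature at 5000 ft = 15 − 2 × (5000/1000) = 5°C.
ISA deviation = 37 − 5 = +32°C.
Density altitude = 5000 + 120 × (32) = 8840 ft.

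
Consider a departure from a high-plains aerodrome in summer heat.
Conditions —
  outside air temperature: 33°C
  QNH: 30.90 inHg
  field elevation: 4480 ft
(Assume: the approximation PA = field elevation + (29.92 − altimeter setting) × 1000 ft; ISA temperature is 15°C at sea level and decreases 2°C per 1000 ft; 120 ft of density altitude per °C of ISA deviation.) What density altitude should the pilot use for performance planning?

Pressure altitude = 4480 + (29.92 − 30.90) × 1000 = 4480 + (-980) = 3500 ft.
ISA temperature at 3500 ft = 15 − 2 × (3500/1000) = 8°C.
ISA deviation = 33 − 8 = +25°C.
Density altitude = 3500 + 120 × (25) = 6500 ft.

6500 ft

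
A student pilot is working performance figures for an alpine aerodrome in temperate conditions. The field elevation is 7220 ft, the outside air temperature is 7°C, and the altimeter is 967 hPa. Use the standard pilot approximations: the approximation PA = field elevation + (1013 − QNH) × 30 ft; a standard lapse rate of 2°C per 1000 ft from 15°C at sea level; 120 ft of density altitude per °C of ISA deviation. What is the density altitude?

Pressure altitude = 7220 + (1013 − 967) × 30 = 7220 + (+1380) = 8600 ft.
ISA temperature at 8600 ft = 15 − 2 × (8600/1000) = -2.2°C.
ISA deviation = 7 − (-2.2) = +9.2°C.
Density altitude = 8600 + 120 × (9.2) = 9704 ft.

9704 ft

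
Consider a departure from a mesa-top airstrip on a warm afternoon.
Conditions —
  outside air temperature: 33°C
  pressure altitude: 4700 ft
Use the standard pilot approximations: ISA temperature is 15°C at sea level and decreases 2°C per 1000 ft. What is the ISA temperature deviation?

ISA temperature at 4700 ft = 15 − 2 × (4700/1000) = 5.6°C.
Deviation = OAT − ISA = 33 − 5.6 = +27.4°C.

ISA+27.4°C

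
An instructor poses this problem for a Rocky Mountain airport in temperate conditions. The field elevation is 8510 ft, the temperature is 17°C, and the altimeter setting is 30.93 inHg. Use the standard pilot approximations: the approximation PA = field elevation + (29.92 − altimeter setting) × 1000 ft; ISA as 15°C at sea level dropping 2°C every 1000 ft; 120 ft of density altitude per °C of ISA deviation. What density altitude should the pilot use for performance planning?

Pressure altitude = 8510 + (29.92 − 30.93) × 1000 = 8510 + (-1010) = 7500 ft.
ISA temperature at 7500 ft = 15 − 2 × (7500/1000) = 0°C.
ISA deviation = 17 − 0 = +17°C.
Density altitude = 7500 + 120 × (17) = 9540 ft.

9540 ft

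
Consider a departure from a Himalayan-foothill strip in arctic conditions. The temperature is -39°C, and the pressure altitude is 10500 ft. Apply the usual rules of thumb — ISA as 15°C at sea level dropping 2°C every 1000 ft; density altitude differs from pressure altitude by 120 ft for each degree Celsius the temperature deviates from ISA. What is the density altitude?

6540 ft

ISA temperature at 10500 ft = 15 − 2 × (10500/1000) = -6°C.
ISA deviation = -39 − (-6) = -33°C.
Density altitude = 10500 + 120 × (-33) = 10500 + (-3960) = 6540 ft.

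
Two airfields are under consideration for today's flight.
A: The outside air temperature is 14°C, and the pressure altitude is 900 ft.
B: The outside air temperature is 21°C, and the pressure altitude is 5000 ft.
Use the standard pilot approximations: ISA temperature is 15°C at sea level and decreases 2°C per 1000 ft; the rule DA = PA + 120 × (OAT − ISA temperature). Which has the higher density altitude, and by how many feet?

A: ISA temp = 13.2°C, deviation +0.8°C, DA = 900 + 120 × 0.8 = 996 ft.
B: ISA temp = 5°C, deviation +16°C, DA = 5000 + 120 × 16 = 6920 ft.
B is higher by 6920 − 996 = 5924 ft.

B by 5924 ft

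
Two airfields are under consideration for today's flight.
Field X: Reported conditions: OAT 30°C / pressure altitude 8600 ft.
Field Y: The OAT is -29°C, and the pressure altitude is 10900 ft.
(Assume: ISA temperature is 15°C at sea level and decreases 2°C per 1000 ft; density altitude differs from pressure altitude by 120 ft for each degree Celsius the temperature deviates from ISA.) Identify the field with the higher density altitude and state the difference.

Field X: ISA temp = -2.2°C, deviation +32.2°C, DA = 8600 + 120 × 32.2 = 12464 ft.
Field Y: ISA temp = -6.8°C, deviation -22.2°C, DA = 10900 + 120 × (-22.2) = 8236 ft.
Field X is higher by 12464 − 8236 = 4228 ft.

Field X by 4228 ft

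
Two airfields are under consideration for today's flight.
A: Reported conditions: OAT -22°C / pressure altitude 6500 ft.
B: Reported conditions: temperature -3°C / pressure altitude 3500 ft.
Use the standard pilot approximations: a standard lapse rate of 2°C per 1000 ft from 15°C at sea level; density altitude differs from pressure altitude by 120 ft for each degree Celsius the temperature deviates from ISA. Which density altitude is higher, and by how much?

A by 1440 ft

A: ISA temp = 2°C, deviation -24°C, DA = 6500 + 120 × (-24) = 3620 ft.
B: ISA temp = 8°C, deviation -11°C, DA = 3500 + 120 × (-11) = 2180 ft.
A is higher by 3620 − 2180 = 1440 ft.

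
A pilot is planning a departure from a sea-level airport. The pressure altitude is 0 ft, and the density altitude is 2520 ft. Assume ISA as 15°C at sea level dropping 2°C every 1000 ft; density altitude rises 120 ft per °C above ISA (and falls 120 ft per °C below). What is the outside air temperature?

Density altitude − pressure altitude = 2520 − 0 = +2520 ft.
At 120 ft/°C that is an ISA deviation of 2520/120 = +21°C.
ISA temperature at 0 ft = 15 − 2 × (0/1000) = 15°C.
OAT = ISA + deviation = 15 + (+21) = 36°C.

36°C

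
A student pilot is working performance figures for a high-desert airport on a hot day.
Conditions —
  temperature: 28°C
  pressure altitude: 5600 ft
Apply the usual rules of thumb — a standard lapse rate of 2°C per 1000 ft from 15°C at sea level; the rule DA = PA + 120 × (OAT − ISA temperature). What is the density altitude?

ISA temperature at 5600 ft = 15 − 2 × (5600/1000) = 3.8°C.
ISA deviation = 28 − 3.8 = +24.2°C.
Density altitude = 5600 + 120 × (24.2) = 5600 + (+2904) = 8504 ft.

8504 ft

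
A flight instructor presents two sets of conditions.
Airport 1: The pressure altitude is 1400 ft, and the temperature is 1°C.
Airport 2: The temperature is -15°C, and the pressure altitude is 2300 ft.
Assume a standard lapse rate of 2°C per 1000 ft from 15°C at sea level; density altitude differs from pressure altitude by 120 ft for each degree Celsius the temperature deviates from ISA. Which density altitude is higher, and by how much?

Airport 1: ISA temp = 12.2°C, deviation -11.2°C, DA = 1400 + 120 × (-11.2) = 56 ft.
Airport 2: ISA temp = 10.4°C, deviation -25.4°C, DA = 2300 + 120 × (-25.4) = -748 ft.
Airport 1 is higher by 56 − (-748) = 804 ft.

Airport 1 by 804 ft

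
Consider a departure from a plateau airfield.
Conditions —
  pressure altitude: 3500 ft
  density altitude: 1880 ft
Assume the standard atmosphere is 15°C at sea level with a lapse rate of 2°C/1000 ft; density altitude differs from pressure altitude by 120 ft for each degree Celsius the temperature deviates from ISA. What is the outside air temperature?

-5.5°C

Density altitude − pressure altitude = 1880 − 3500 = -1620 ft.
At 120 ft/°C that is an ISA deviation of -1620/120 = -13.5°C.
ISA temperature at 3500 ft = 15 − 2 × (3500/1000) = 8°C.
OAT = ISA + deviation = 8 + (-13.5) = -5.5°C.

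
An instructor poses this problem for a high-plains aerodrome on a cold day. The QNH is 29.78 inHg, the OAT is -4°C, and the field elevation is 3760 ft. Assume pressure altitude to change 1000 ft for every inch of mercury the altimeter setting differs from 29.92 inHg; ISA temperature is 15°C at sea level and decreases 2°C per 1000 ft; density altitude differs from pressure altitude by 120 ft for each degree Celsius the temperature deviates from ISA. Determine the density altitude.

Pressure altitude = 3760 + (29.92 − 29.78) × 1000 = 3760 + (+140) = 3900 ft.
ISA temperature at 3900 ft = 15 − 2 × (3900/1000) = 7.2°C.
ISA deviation = -4 − 7.2 = -11.2°C.
Density altitude = 3900 + 120 × (-11.2) = 2556 ft.

2556 ft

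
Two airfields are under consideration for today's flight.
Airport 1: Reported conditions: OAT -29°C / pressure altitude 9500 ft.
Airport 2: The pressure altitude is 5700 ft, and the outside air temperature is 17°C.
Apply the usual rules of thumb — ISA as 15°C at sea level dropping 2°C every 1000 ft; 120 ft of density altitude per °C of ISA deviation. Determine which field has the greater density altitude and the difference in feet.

Airport 1: ISA temp = -4°C, deviation -25°C, DA = 9500 + 120 × (-25) = 6500 ft.
Airport 2: ISA temp = 3.6°C, deviation +13.4°C, DA = 5700 + 120 × 13.4 = 7308 ft.
Airport 2 is higher by 7308 − 6500 = 808 ft.

Airport 2 by 808 ft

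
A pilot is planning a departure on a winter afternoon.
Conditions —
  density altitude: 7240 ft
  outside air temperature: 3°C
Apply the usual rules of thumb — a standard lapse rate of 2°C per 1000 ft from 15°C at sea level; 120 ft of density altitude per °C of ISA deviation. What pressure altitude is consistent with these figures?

DA = PA + 120 × (OAT − (15 − 2·PA/1000)) = PA + 120·OAT − 1800 + 0.24·PA = 1.24·PA + 120·OAT − 1800.
So 1.24·PA = 7240 − 120 × 3 + 1800 = 8680.
PA = 8680 / 1.24 = 7000 ft.

7000 ft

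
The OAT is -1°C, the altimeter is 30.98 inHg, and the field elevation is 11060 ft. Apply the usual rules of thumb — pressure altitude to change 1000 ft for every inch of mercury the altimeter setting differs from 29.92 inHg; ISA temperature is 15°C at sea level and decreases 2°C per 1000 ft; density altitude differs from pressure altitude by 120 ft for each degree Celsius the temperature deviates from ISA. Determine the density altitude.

10480 ft

Pressure altitude = 11060 + (29.92 − 30.98) × 1000 = 11060 + (-1060) = 10000 ft.
ISA temperature at 10000 ft = 15 − 2 × (10000/1000) = -5°C.
ISA deviation = -1 − (-5) = +4°C.
Density altitude = 10000 + 120 × (4) = 10480 ft.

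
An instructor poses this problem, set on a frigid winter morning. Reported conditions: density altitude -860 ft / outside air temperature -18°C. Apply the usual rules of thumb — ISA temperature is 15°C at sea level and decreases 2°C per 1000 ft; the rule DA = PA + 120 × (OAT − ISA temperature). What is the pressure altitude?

DA = PA + 120 × (OAT − (15 − 2·PA/1000)) = PA + 120·OAT − 1800 + 0.24·PA = 1.24·PA + 120·OAT − 1800.
So 1.24·PA = -860 − 120 × (-18) + 1800 = 3100.
PA = 3100 / 1.24 = 2500 ft.

2500 ft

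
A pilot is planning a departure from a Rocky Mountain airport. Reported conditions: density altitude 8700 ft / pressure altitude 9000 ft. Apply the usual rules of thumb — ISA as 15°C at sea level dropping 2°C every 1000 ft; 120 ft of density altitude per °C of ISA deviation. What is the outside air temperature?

-5.5°C

Density altitude − pressure altitude = 8700 − 9000 = -300 ft.
At 120 ft/°C that is an ISA deviation of -300/120 = -2.5°C.
ISA temperature at 9000 ft = 15 − 2 × (9000/1000) = -3°C.
OAT = ISA + deviation = -3 + (-2.5) = -5.5°C.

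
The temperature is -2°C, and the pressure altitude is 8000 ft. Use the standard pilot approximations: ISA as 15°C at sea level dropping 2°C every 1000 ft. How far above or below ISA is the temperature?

ISA-1°C

ISA temperature at 8000 ft = 15 − 2 × (8000/1000) = -1°C.
Deviation = OAT − ISA = -2 − (-1) = -1°C.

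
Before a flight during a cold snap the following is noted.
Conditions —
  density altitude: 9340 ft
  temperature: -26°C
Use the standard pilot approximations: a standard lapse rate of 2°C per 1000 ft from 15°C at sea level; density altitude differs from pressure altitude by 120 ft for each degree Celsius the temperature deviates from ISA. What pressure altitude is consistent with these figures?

DA = PA + 120 × (OAT − (15 − 2·PA/1000)) = PA + 120·OAT − 1800 + 0.24·PA = 1.24·PA + 120·OAT − 1800.
So 1.24·PA = 9340 − 120 × (-26) + 1800 = 14260.
PA = 14260 / 1.24 = 11500 ft.

11500 ft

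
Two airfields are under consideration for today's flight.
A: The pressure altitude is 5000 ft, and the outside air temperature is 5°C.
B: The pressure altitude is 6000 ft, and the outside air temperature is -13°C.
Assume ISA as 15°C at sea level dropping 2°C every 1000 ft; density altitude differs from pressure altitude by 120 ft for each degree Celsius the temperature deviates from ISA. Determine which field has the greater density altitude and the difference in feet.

A: ISA temp = 5°C, deviation 0°C, DA = 5000 + 120 × 0 = 5000 ft.
B: ISA temp = 3°C, deviation -16°C, DA = 6000 + 120 × (-16) = 4080 ft.
A is higher by 5000 − 4080 = 920 ft.

A by 920 ft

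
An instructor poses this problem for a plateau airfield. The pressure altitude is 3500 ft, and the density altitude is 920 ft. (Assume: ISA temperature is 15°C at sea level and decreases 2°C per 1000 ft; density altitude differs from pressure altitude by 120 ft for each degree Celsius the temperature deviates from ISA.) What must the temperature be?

-13.5°C

Density altitude − pressure altitude = 920 − 3500 = -2580 ft.
At 120 ft/°C that is an ISA deviation of -2580/120 = -21.5°C.
ISA temperature at 3500 ft = 15 − 2 × (3500/1000) = 8°C.
OAT = ISA + deviation = 8 + (-21.5) = -13.5°C.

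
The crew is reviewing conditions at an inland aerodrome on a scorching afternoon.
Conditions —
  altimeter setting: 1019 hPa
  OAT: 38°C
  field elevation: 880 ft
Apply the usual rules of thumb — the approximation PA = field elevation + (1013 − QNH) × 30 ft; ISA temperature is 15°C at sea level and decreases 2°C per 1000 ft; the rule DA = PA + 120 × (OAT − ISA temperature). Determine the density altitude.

3628 ft

Pressure altitude = 880 + (1013 − 1019) × 30 = 880 + (-180) = 700 ft.
ISA temperature at 700 ft = 15 − 2 × (700/1000) = 13.6°C.
ISA deviation = 38 − 13.6 = +24.4°C.
Density altitude = 700 + 120 × (24.4) = 3628 ft.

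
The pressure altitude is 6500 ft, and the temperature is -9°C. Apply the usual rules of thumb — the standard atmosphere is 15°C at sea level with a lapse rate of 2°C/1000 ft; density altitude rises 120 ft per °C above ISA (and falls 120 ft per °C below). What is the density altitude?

ISA temperature at 6500 ft = 15 − 2 × (6500/1000) = 2°C.
ISA deviation = -9 − 2 = -11°C.
Density altitude = 6500 + 120 × (-11) = 6500 + (-1320) = 5180 ft.

5180 ft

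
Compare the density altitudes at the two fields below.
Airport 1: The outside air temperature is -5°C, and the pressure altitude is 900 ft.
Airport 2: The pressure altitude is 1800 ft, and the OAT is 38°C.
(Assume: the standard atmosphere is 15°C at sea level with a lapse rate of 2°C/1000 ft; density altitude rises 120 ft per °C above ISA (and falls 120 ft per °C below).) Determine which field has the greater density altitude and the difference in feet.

Airport 1: ISA temp = 13.2°C, deviation -18.2°C, DA = 900 + 120 × (-18.2) = -1284 ft.
Airport 2: ISA temp = 11.4°C, deviation +26.6°C, DA = 1800 + 120 × 26.6 = 4992 ft.
Airport 2 is higher by 4992 − (-1284) = 6276 ft.

Airport 2 by 6276 ft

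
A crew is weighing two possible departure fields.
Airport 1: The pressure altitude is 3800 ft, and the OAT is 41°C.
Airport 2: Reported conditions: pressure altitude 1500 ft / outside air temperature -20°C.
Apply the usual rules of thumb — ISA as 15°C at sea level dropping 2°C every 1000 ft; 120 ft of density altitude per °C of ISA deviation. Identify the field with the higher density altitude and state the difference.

Airport 1: ISA temp = 7.4°C, deviation +33.6°C, DA = 3800 + 120 × 33.6 = 7832 ft.
Airport 2: ISA temp = 12°C, deviation -32°C, DA = 1500 + 120 × (-32) = -2340 ft.
Airport 1 is higher by 7832 − (-2340) = 10172 ft.

Airport 1 by 10172 ft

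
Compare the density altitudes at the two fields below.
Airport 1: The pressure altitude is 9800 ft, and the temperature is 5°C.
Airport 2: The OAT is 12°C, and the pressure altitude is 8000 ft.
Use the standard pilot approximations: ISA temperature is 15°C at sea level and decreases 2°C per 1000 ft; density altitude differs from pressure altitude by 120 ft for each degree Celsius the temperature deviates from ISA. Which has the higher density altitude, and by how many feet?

Airport 1 by 1392 ft

Airport 1: ISA temp = -4.6°C, deviation +9.6°C, DA = 9800 + 120 × 9.6 = 10952 ft.
Airport 2: ISA temp = -1°C, deviation +13°C, DA = 8000 + 120 × 13 = 9560 ft.
Airport 1 is higher by 10952 − 9560 = 1392 ft.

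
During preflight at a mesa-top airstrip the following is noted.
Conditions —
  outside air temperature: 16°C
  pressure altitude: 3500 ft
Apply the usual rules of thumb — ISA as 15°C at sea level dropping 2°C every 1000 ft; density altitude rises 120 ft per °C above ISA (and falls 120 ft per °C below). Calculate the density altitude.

ISA temperature at 3500 ft = 15 − 2 × (3500/1000) = 8°C.
ISA deviation = 16 − 8 = +8°C.
Density altitude = 3500 + 120 × (8) = 3500 + (+960) = 4460 ft.

4460 ft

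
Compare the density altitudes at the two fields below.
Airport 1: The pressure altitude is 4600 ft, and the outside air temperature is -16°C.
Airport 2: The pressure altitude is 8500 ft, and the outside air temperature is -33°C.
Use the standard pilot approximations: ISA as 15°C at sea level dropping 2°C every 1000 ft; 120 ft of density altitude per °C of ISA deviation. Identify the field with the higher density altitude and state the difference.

Airport 2 by 2796 ft

Airport 1: ISA temp = 5.8°C, deviation -21.8°C, DA = 4600 + 120 × (-21.8) = 1984 ft.
Airport 2: ISA temp = -2°C, deviation -31°C, DA = 8500 + 120 × (-31) = 4780 ft.
Airport 2 is higher by 4780 − 1984 = 2796 ft.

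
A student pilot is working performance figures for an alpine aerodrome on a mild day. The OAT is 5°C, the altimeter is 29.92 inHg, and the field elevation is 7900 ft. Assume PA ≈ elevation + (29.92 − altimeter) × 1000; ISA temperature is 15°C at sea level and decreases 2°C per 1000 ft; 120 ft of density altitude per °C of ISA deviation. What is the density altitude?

Pressure altitude = 7900 + (29.92 − 29.92) × 1000 = 7900 + (0) = 7900 ft.
ISA temperature at 7900 ft = 15 − 2 × (7900/1000) = -0.8°C.
ISA deviation = 5 − (-0.8) = +5.8°C.
Density altitude = 7900 + 120 × (5.8) = 8596 ft.

8596 ft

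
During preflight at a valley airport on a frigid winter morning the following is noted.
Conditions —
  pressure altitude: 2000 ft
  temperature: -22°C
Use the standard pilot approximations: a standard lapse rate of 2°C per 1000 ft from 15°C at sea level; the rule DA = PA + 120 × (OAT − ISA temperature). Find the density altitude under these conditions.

-1960 ft

ISA temperature at 2000 ft = 15 − 2 × (2000/1000) = 11°C.
ISA deviation = -22 − 11 = -33°C.
Density altitude = 2000 + 120 × (-33) = 2000 + (-3960) = -1960 ft.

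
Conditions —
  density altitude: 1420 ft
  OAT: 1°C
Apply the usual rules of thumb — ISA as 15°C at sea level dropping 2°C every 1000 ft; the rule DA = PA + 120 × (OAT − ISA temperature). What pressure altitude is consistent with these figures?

DA = PA + 120 × (OAT − (15 − 2·PA/1000)) = PA + 120·OAT − 1800 + 0.24·PA = 1.24·PA + 120·OAT − 1800.
So 1.24·PA = 1420 − 120 × 1 + 1800 = 3100.
PA = 3100 / 1.24 = 2500 ft.

2500 ft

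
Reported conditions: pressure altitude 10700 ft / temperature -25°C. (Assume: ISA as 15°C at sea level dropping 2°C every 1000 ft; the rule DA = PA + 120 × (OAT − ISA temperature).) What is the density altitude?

8468 ft

ISA temperature at 10700 ft = 15 − 2 × (10700/1000) = -6.4°C.
ISA deviation = -25 − (-6.4) = -18.6°C.
Density altitude = 10700 + 120 × (-18.6) = 10700 + (-2232) = 8468 ft.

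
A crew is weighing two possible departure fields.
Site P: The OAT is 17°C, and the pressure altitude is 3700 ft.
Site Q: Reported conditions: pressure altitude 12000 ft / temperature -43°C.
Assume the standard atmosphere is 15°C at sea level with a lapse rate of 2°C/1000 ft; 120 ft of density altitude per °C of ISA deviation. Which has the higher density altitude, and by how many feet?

Site Q by 3092 ft

Site P: ISA temp = 7.6°C, deviation +9.4°C, DA = 3700 + 120 × 9.4 = 4828 ft.
Site Q: ISA temp = -9°C, deviation -34°C, DA = 12000 + 120 × (-34) = 7920 ft.
Site Q is higher by 7920 − 4828 = 3092 ft.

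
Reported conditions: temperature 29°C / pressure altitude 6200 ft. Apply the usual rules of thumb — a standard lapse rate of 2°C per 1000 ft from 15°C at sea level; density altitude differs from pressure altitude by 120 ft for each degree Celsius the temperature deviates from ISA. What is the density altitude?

9368 ft

ISA temperature at 6200 ft = 15 − 2 × (6200/1000) = 2.6°C.
ISA deviation = 29 − 2.6 = +26.4°C.
Density altitude = 6200 + 120 × (26.4) = 6200 + (+3168) = 9368 ft.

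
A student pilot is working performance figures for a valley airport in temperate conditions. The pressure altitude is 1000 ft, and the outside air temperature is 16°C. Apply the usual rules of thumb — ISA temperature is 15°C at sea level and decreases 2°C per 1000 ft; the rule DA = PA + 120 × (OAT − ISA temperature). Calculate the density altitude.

1360 ft

ISA temperature at 1000 ft = 15 − 2 × (1000/1000) = 13°C.
ISA deviation = 16 − 13 = +3°C.
Density altitude = 1000 + 120 × (3) = 1000 + (+360) = 1360 ft.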